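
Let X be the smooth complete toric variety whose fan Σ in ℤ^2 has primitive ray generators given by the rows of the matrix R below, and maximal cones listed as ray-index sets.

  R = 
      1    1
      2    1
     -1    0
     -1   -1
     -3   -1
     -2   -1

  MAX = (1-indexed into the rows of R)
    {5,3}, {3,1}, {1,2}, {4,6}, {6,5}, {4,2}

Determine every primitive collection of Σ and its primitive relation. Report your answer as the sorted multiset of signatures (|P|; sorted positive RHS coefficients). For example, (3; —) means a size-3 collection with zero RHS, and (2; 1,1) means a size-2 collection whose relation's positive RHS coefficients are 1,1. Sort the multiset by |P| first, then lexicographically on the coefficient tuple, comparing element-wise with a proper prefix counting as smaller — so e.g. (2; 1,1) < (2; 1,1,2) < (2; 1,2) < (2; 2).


Σ has 9 primitive collections:

  • {1,4}:  v_{1} + v_{4} = 0  ⟹  sig = (2; —)
  • {2,6}:  v_{2} + v_{6} = 0  ⟹  sig = (2; —)
  • {1,6}:  v_{1} + v_{6} = v_{3}  ⟹  sig = (2; 1)
  • {2,3}:  v_{2} + v_{3} = v_{1}  ⟹  sig = (2; 1)
  • {2,5}:  v_{2} + v_{5} = v_{3}  ⟹  sig = (2; 1)
  • {3,4}:  v_{3} + v_{4} = v_{6}  ⟹  sig = (2; 1)
  • {3,6}:  v_{3} + v_{6} = v_{5}  ⟹  sig = (2; 1)
  • {1,5}:  v_{1} + v_{5} = 2·v_{3}  ⟹  sig = (2; 2)
  • {4,5}:  v_{4} + v_{5} = 2·v_{6}  ⟹  sig = (2; 2)

Signatures (|P|; sorted positive RHS coefficients), sorted:
    (2; —)
    (2; —)
    (2; 1)
    (2; 1)
    (2; 1)
    (2; 1)
    (2; 1)
    (2; 2)
    (2; 2)


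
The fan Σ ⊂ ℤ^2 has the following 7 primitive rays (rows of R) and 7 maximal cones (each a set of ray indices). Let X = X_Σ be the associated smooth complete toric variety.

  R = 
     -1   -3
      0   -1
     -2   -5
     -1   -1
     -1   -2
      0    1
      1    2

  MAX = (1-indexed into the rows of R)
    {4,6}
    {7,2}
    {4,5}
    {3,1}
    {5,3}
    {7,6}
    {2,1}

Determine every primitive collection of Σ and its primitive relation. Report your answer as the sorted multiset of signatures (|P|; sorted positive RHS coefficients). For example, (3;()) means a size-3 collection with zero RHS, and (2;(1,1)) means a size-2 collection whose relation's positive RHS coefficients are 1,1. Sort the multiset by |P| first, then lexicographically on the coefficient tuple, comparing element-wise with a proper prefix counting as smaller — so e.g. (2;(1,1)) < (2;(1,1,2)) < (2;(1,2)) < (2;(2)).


Δ(Σ) — 7 vertices, 14 min non-faces:

  • {2,6}:  v_{2} + v_{6} = 0 ; sig = (2;())
  • {5,7}:  v_{5} + v_{7} = 0 ; sig = (2;())
  • {1,5}:  v_{1} + v_{5} = v_{3} ; sig = (2;(1))
  • {1,6}:  v_{1} + v_{6} = v_{5} ; sig = (2;(1))
  • {1,7}:  v_{1} + v_{7} = v_{2} ; sig = (2;(1))
  • {2,4}:  v_{2} + v_{4} = v_{5} ; sig = (2;(1))
  • {2,5}:  v_{2} + v_{5} = v_{1} ; sig = (2;(1))
  • {3,7}:  v_{3} + v_{7} = v_{1} ; sig = (2;(1))
  • {4,7}:  v_{4} + v_{7} = v_{6} ; sig = (2;(1))
  • {5,6}:  v_{5} + v_{6} = v_{4} ; sig = (2;(1))
  • {1,4}:  v_{1} + v_{4} = 2·v_{5} ; sig = (2;(2))
  • {2,3}:  v_{2} + v_{3} = 2·v_{1} ; sig = (2;(2))
  • {3,6}:  v_{3} + v_{6} = 2·v_{5} ; sig = (2;(2))
  • {3,4}:  v_{3} + v_{4} = 3·v_{5} ; sig = (2;(3))

Signatures (|P|; sorted positive RHS coefficients), sorted:
    |P|=2: 14 collections, coeffs (), (), (1), (1), (1), (1), (1), (1), (1), (1), (2), (2), (2), (3)


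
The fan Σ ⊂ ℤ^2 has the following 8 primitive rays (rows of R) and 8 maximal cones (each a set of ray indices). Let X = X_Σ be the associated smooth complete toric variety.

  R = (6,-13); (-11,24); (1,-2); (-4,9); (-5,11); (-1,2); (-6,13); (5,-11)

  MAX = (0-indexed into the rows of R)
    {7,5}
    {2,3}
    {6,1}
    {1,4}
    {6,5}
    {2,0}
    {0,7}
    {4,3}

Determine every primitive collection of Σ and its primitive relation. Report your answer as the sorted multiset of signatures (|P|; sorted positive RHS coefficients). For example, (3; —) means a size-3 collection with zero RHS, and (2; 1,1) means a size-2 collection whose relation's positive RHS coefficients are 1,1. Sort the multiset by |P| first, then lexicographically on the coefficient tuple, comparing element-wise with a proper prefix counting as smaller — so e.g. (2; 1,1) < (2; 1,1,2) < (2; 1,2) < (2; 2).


Primitive collections (20):

  {0,6}:  v_{0} + v_{6} = 0 ; sig = (2; —)
  {2,5}:  v_{2} + v_{5} = 0 ; sig = (2; —)
  {4,7}:  v_{4} + v_{7} = 0 ; sig = (2; —)
  {0,1}:  v_{0} + v_{1} = v_{4} ; sig = (2; 1)
  {0,4}:  v_{0} + v_{4} = v_{2} ; sig = (2; 1)
  {0,5}:  v_{0} + v_{5} = v_{7} ; sig = (2; 1)
  {1,7}:  v_{1} + v_{7} = v_{6} ; sig = (2; 1)
  {2,4}:  v_{2} + v_{4} = v_{3} ; sig = (2; 1)
  {2,6}:  v_{2} + v_{6} = v_{4} ; sig = (2; 1)
  {2,7}:  v_{2} + v_{7} = v_{0} ; sig = (2; 1)
  {3,5}:  v_{3} + v_{5} = v_{4} ; sig = (2; 1)
  {3,7}:  v_{3} + v_{7} = v_{2} ; sig = (2; 1)
  {4,5}:  v_{4} + v_{5} = v_{6} ; sig = (2; 1)
  {4,6}:  v_{4} + v_{6} = v_{1} ; sig = (2; 1)
  {6,7}:  v_{6} + v_{7} = v_{5} ; sig = (2; 1)
  {0,3}:  v_{0} + v_{3} = 2·v_{2} ; sig = (2; 2)
  {1,2}:  v_{1} + v_{2} = 2·v_{4} ; sig = (2; 2)
  {1,5}:  v_{1} + v_{5} = 2·v_{6} ; sig = (2; 2)
  {3,6}:  v_{3} + v_{6} = 2·v_{4} ; sig = (2; 2)
  {1,3}:  v_{1} + v_{3} = 3·v_{4} ; sig = (2; 3)

Signatures (|P|; sorted positive RHS coefficients), sorted:
{ (2; —) ×3,  (2; 1) ×12,  (2; 2) ×4,  (2; 3) }


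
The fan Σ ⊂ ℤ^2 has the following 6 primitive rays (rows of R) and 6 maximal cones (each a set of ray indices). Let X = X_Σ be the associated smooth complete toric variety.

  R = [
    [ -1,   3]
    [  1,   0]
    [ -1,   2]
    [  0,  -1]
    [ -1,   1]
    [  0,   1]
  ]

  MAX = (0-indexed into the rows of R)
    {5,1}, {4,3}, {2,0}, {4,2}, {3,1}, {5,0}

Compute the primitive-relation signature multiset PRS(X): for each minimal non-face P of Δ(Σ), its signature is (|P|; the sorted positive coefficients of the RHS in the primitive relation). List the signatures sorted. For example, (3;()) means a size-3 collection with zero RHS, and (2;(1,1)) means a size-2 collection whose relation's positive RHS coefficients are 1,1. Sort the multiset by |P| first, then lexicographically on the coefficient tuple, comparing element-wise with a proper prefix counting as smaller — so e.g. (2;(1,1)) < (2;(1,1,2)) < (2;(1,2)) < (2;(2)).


9 minimal non-faces of Δ(Σ) (on 6 rays):

  P = {3,5}:  v_{3} + v_{5} = 0 — sig = (2;())
  P = {0,3}:  v_{0} + v_{3} = v_{2} — sig = (2;(1))
  P = {1,4}:  v_{1} + v_{4} = v_{5} — sig = (2;(1))
  P = {2,3}:  v_{2} + v_{3} = v_{4} — sig = (2;(1))
  P = {2,5}:  v_{2} + v_{5} = v_{0} — sig = (2;(1))
  P = {4,5}:  v_{4} + v_{5} = v_{2} — sig = (2;(1))
  P = {0,4}:  v_{0} + v_{4} = 2·v_{2} — sig = (2;(2))
  P = {1,2}:  v_{1} + v_{2} = 2·v_{5} — sig = (2;(2))
  P = {0,1}:  v_{0} + v_{1} = 3·v_{5} — sig = (2;(3))

Hence PRS(X_Σ) =
{ (2;()),  (2;(1)) ×5,  (2;(2)) ×2,  (2;(3)) }


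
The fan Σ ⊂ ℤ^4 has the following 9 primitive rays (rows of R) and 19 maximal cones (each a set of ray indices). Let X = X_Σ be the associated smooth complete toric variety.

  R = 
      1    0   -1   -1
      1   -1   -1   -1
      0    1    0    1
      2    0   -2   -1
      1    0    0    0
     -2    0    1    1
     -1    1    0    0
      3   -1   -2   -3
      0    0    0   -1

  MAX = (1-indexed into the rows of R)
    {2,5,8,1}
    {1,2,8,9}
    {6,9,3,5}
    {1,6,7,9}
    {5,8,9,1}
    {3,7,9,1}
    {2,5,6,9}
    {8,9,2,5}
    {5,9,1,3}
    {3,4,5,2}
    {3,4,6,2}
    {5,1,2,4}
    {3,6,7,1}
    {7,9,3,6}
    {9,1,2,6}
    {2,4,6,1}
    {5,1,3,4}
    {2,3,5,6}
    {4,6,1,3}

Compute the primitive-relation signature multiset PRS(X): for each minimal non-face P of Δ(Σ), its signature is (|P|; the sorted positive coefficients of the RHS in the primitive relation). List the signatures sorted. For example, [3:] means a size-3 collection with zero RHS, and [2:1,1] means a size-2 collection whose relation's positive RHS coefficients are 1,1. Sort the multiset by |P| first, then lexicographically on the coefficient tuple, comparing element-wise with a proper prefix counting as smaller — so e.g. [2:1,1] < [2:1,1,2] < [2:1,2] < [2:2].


The 14 primitive collections of Σ (r=9, n=4):

  {5,7}:  v_{5} + v_{7} = v_{3} + v_{9} — sig = [2:1,1]
  {6,8}:  v_{6} + v_{8} = v_{2} + v_{9} — sig = [2:1,1]
  {4,7}:  v_{4} + v_{7} = 3·v_{1} + v_{3} + v_{6} — sig = [2:1,1,3]
  {4,8}:  v_{4} + v_{8} = 3·v_{1} + v_{2} + v_{5} — sig = [2:1,1,3]
  {2,7}:  v_{2} + v_{7} = 2·v_{1} + v_{6} — sig = [2:1,2]
  {3,8}:  v_{3} + v_{8} = 2·v_{1} + v_{5} — sig = [2:1,2]
  {7,8}:  v_{7} + v_{8} = 2·v_{1} + v_{9} — sig = [2:1,2]
  {4,9}:  v_{4} + v_{9} = 2·v_{1} — sig = [2:2]
  {1,5,6}:  v_{1} + v_{5} + v_{6} = 0 — sig = [3:]
  {1,2,3}:  v_{1} + v_{2} + v_{3} = v_{4} — sig = [3:1]
  {2,3,9}:  v_{2} + v_{3} + v_{9} = v_{1} — sig = [3:1]
  {4,5,6}:  v_{4} + v_{5} + v_{6} = v_{2} + v_{3} — sig = [3:1,1]
  {1,2,5,9}:  v_{1} + v_{2} + v_{5} + v_{9} = v_{8} — sig = [4:1]
  {1,3,6,9}:  v_{1} + v_{3} + v_{6} + v_{9} = v_{7} — sig = [4:1]

Hence PRS(X_Σ) =
    [2:1,1]
    [2:1,1]
    [2:1,1,3]
    [2:1,1,3]
    [2:1,2]
    [2:1,2]
    [2:1,2]
    [2:2]
    [3:]
    [3:1]
    [3:1]
    [3:1,1]
    [4:1]
    [4:1]


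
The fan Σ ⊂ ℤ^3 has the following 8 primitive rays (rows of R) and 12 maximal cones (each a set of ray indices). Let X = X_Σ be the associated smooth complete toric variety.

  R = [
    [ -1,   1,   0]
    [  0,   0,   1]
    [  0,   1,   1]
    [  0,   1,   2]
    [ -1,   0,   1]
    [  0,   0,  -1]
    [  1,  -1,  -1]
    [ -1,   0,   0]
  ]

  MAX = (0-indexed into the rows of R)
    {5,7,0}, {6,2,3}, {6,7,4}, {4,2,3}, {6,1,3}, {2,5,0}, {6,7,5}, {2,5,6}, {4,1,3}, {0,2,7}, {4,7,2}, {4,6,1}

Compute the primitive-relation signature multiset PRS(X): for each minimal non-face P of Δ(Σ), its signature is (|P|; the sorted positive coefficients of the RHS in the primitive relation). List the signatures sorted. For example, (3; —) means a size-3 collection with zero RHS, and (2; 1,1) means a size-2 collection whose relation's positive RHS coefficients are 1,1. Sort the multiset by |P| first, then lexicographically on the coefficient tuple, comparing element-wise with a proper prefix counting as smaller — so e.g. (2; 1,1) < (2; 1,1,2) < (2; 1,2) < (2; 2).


Σ has 14 primitive collections:

  • {1,5}:  v_{1} + v_{5} = 0  so sig = (2; —)
  • {0,6}:  v_{0} + v_{6} = v_{5}  so sig = (2; 1)
  • {1,2}:  v_{1} + v_{2} = v_{3}  so sig = (2; 1)
  • {1,7}:  v_{1} + v_{7} = v_{4}  so sig = (2; 1)
  • {3,5}:  v_{3} + v_{5} = v_{2}  so sig = (2; 1)
  • {4,5}:  v_{4} + v_{5} = v_{7}  so sig = (2; 1)
  • {0,1}:  v_{0} + v_{1} = v_{2} + v_{7}  so sig = (2; 1,1)
  • {3,7}:  v_{3} + v_{7} = v_{2} + v_{4}  so sig = (2; 1,1)
  • {0,3}:  v_{0} + v_{3} = 2·v_{2} + v_{7}  so sig = (2; 1,2)
  • {0,4}:  v_{0} + v_{4} = v_{2} + 2·v_{7}  so sig = (2; 1,2)
  • {2,6,7}:  v_{2} + v_{6} + v_{7} = 0  so sig = (3; —)
  • {2,4,6}:  v_{2} + v_{4} + v_{6} = v_{1}  so sig = (3; 1)
  • {2,5,7}:  v_{2} + v_{5} + v_{7} = v_{0}  so sig = (3; 1)
  • {3,4,6}:  v_{3} + v_{4} + v_{6} = 2·v_{1}  so sig = (3; 2)

Signatures (|P|; sorted positive RHS coefficients), sorted:
[(2; —), (2; 1), (2; 1), (2; 1), (2; 1), (2; 1), (2; 1,1), (2; 1,1), (2; 1,2), (2; 1,2), (3; —), (3; 1), (3; 1), (3; 2)]


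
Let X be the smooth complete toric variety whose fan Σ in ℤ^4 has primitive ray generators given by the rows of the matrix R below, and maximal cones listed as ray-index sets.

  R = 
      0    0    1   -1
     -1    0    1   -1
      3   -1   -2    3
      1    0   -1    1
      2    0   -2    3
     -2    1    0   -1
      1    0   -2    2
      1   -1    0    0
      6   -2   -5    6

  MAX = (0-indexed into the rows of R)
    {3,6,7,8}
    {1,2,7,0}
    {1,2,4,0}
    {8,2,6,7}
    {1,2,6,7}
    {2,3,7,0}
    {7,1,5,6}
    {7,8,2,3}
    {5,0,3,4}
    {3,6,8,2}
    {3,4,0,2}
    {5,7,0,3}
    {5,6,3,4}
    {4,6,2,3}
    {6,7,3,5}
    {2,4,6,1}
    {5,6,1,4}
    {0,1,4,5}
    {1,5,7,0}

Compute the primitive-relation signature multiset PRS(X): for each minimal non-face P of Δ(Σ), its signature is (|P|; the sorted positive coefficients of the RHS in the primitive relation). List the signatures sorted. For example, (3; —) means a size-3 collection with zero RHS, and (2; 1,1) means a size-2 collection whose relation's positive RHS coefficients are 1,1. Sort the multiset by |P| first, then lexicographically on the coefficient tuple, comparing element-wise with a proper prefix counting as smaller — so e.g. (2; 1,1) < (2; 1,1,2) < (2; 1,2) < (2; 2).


9 collections generate NE(X_Σ); each relation:

  P={1,3}:  v_{1} + v_{3} = 0  so sig = (2; —)
  P={0,6}:  v_{0} + v_{6} = v_{3}  so sig = (2; 1)
  P={2,5}:  v_{2} + v_{5} = v_{6}  so sig = (2; 1)
  P={4,7}:  v_{4} + v_{7} = v_{2}  so sig = (2; 1)
  P={1,8}:  v_{1} + v_{8} = v_{2} + v_{6} + v_{7}  so sig = (2; 1,1,1)
  P={0,8}:  v_{0} + v_{8} = v_{2} + 2·v_{3} + v_{7}  so sig = (2; 1,1,2)
  P={4,8}:  v_{4} + v_{8} = 2·v_{2} + v_{3} + v_{6}  so sig = (2; 1,1,2)
  P={5,8}:  v_{5} + v_{8} = v_{3} + 2·v_{6} + v_{7}  so sig = (2; 1,1,2)
  P={2,3,6,7}:  v_{2} + v_{3} + v_{6} + v_{7} = v_{8}  so sig = (4; 1)

Signatures (|P|; sorted positive RHS coefficients), sorted:
{ (2; —),  (2; 1) ×3,  (2; 1,1,1),  (2; 1,1,2) ×3,  (4; 1) }


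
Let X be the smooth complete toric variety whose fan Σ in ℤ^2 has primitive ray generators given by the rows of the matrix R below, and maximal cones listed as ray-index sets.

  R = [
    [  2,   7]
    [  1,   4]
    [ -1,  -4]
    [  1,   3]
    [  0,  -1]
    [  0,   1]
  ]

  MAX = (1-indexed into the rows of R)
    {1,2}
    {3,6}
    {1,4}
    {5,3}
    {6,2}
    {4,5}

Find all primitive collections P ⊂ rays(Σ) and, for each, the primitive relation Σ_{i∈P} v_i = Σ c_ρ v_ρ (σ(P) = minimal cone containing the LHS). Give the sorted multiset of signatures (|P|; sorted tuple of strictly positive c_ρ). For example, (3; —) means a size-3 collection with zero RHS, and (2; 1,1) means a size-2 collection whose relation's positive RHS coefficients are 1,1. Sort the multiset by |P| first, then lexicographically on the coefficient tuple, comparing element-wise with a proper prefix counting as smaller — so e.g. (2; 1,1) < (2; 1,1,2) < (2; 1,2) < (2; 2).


Σ has 9 primitive collections:

  {2,3}:  v_{2} + v_{3} = 0  so sig = (2; —)
  {5,6}:  v_{5} + v_{6} = 0  so sig = (2; —)
  {1,3}:  v_{1} + v_{3} = v_{4}  so sig = (2; 1)
  {2,4}:  v_{2} + v_{4} = v_{1}  so sig = (2; 1)
  {2,5}:  v_{2} + v_{5} = v_{4}  so sig = (2; 1)
  {3,4}:  v_{3} + v_{4} = v_{5}  so sig = (2; 1)
  {4,6}:  v_{4} + v_{6} = v_{2}  so sig = (2; 1)
  {1,5}:  v_{1} + v_{5} = 2·v_{4}  so sig = (2; 2)
  {1,6}:  v_{1} + v_{6} = 2·v_{2}  so sig = (2; 2)

Signatures (|P|; sorted positive RHS coefficients), sorted:
[(2; —), (2; —), (2; 1), (2; 1), (2; 1), (2; 1), (2; 1), (2; 2), (2; 2)]


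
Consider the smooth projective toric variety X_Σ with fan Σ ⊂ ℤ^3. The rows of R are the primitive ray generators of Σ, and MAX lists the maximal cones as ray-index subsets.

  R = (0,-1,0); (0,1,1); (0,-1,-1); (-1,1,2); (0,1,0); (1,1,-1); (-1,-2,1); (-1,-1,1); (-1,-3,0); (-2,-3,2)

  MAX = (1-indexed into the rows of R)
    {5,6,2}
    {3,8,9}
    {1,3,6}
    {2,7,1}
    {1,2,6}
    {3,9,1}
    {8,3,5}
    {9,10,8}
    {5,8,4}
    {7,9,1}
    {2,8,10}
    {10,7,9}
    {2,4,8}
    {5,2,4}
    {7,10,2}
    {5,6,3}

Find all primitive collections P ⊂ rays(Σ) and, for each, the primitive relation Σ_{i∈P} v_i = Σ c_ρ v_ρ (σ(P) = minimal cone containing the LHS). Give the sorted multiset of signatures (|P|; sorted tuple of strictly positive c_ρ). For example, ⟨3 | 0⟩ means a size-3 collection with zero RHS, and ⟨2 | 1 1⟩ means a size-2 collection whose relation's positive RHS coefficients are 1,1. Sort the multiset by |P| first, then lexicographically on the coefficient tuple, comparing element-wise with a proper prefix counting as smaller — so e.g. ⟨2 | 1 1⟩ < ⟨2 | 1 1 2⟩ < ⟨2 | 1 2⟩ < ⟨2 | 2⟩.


The 22 primitive collections of Σ (r=10, n=3):

  • {1,5}:  v_{1} + v_{5} = 0  so sig = ⟨2 | 0⟩
  • {2,3}:  v_{2} + v_{3} = 0  so sig = ⟨2 | 0⟩
  • {6,8}:  v_{6} + v_{8} = 0  so sig = ⟨2 | 0⟩
  • {1,8}:  v_{1} + v_{8} = v_{7}  so sig = ⟨2 | 1⟩
  • {2,9}:  v_{2} + v_{9} = v_{7}  so sig = ⟨2 | 1⟩
  • {3,7}:  v_{3} + v_{7} = v_{9}  so sig = ⟨2 | 1⟩
  • {5,7}:  v_{5} + v_{7} = v_{8}  so sig = ⟨2 | 1⟩
  • {6,7}:  v_{6} + v_{7} = v_{1}  so sig = ⟨2 | 1⟩
  • {6,10}:  v_{6} + v_{10} = v_{7}  so sig = ⟨2 | 1⟩
  • {7,8}:  v_{7} + v_{8} = v_{10}  so sig = ⟨2 | 1⟩
  • {1,4}:  v_{1} + v_{4} = v_{2} + v_{8}  so sig = ⟨2 | 1 1⟩
  • {3,4}:  v_{3} + v_{4} = v_{5} + v_{8}  so sig = ⟨2 | 1 1⟩
  • {3,10}:  v_{3} + v_{10} = v_{8} + v_{9}  so sig = ⟨2 | 1 1⟩
  • {4,6}:  v_{4} + v_{6} = v_{2} + v_{5}  so sig = ⟨2 | 1 1⟩
  • {5,9}:  v_{5} + v_{9} = v_{3} + v_{8}  so sig = ⟨2 | 1 1⟩
  • {6,9}:  v_{6} + v_{9} = v_{1} + v_{3}  so sig = ⟨2 | 1 1⟩
  • {4,7}:  v_{4} + v_{7} = v_{2} + 2·v_{8}  so sig = ⟨2 | 1 2⟩
  • {4,10}:  v_{4} + v_{10} = v_{2} + 3·v_{8}  so sig = ⟨2 | 1 3⟩
  • {1,10}:  v_{1} + v_{10} = 2·v_{7}  so sig = ⟨2 | 2⟩
  • {4,9}:  v_{4} + v_{9} = 2·v_{8}  so sig = ⟨2 | 2⟩
  • {5,10}:  v_{5} + v_{10} = 2·v_{8}  so sig = ⟨2 | 2⟩
  • {2,5,8}:  v_{2} + v_{5} + v_{8} = v_{4}  so sig = ⟨3 | 1⟩

Hence PRS(X_Σ) =
    ⟨2 | 0⟩
    ⟨2 | 0⟩
    ⟨2 | 0⟩
    ⟨2 | 1⟩
    ⟨2 | 1⟩
    ⟨2 | 1⟩
    ⟨2 | 1⟩
    ⟨2 | 1⟩
    ⟨2 | 1⟩
    ⟨2 | 1⟩
    ⟨2 | 1 1⟩
    ⟨2 | 1 1⟩
    ⟨2 | 1 1⟩
    ⟨2 | 1 1⟩
    ⟨2 | 1 1⟩
    ⟨2 | 1 1⟩
    ⟨2 | 1 2⟩
    ⟨2 | 1 3⟩
    ⟨2 | 2⟩
    ⟨2 | 2⟩
    ⟨2 | 2⟩
    ⟨3 | 1⟩


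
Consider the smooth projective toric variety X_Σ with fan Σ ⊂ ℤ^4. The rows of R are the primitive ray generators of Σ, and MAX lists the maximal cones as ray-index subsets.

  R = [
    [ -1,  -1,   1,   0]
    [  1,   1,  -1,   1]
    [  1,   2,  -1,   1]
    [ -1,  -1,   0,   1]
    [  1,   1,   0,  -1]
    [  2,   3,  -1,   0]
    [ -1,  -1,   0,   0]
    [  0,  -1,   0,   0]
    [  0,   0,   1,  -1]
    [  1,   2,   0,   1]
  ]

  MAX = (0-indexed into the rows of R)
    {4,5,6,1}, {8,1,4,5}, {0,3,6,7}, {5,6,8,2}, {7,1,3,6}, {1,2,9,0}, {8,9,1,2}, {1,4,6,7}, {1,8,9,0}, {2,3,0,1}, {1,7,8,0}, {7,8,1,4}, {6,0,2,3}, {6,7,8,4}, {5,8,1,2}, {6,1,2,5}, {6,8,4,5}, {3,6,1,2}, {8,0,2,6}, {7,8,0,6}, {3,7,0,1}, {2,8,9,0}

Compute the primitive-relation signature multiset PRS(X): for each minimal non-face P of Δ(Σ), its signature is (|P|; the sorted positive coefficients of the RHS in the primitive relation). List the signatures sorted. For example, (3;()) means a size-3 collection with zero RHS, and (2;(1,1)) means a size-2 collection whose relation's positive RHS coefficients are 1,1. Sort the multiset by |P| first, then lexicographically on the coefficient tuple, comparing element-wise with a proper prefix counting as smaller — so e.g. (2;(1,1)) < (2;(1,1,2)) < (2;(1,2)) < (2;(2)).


Σ has 16 primitive collections:

  P={3,4}:  v_{3} + v_{4} = 0 ; sig = (2;())
  P={0,4}:  v_{0} + v_{4} = v_{8} ; sig = (2;(1))
  P={2,4}:  v_{2} + v_{4} = v_{5} ; sig = (2;(1))
  P={2,7}:  v_{2} + v_{7} = v_{1} ; sig = (2;(1))
  P={3,5}:  v_{3} + v_{5} = v_{2} ; sig = (2;(1))
  P={3,8}:  v_{3} + v_{8} = v_{0} ; sig = (2;(1))
  P={0,5}:  v_{0} + v_{5} = v_{2} + v_{8} ; sig = (2;(1,1))
  P={5,7}:  v_{5} + v_{7} = v_{1} + v_{4} ; sig = (2;(1,1))
  P={6,9}:  v_{6} + v_{9} = v_{0} + v_{2} ; sig = (2;(1,1))
  P={3,9}:  v_{3} + v_{9} = 2·v_{0} + v_{1} + v_{2} ; sig = (2;(1,1,2))
  P={4,9}:  v_{4} + v_{9} = v_{1} + v_{2} + 2·v_{8} ; sig = (2;(1,1,2))
  P={7,9}:  v_{7} + v_{9} = v_{0} + 2·v_{1} + v_{8} ; sig = (2;(1,1,2))
  P={5,9}:  v_{5} + v_{9} = v_{1} + 2·v_{2} + 2·v_{8} ; sig = (2;(1,2,2))
  P={1,6,8}:  v_{1} + v_{6} + v_{8} = 0 ; sig = (3;())
  P={0,1,6}:  v_{0} + v_{1} + v_{6} = v_{3} ; sig = (3;(1))
  P={0,1,2,8}:  v_{0} + v_{1} + v_{2} + v_{8} = v_{9} ; sig = (4;(1))

Signatures (|P|; sorted positive RHS coefficients), sorted:
    (2;())
    (2;(1))
    (2;(1))
    (2;(1))
    (2;(1))
    (2;(1))
    (2;(1,1))
    (2;(1,1))
    (2;(1,1))
    (2;(1,1,2))
    (2;(1,1,2))
    (2;(1,1,2))
    (2;(1,2,2))
    (3;())
    (3;(1))
    (4;(1))


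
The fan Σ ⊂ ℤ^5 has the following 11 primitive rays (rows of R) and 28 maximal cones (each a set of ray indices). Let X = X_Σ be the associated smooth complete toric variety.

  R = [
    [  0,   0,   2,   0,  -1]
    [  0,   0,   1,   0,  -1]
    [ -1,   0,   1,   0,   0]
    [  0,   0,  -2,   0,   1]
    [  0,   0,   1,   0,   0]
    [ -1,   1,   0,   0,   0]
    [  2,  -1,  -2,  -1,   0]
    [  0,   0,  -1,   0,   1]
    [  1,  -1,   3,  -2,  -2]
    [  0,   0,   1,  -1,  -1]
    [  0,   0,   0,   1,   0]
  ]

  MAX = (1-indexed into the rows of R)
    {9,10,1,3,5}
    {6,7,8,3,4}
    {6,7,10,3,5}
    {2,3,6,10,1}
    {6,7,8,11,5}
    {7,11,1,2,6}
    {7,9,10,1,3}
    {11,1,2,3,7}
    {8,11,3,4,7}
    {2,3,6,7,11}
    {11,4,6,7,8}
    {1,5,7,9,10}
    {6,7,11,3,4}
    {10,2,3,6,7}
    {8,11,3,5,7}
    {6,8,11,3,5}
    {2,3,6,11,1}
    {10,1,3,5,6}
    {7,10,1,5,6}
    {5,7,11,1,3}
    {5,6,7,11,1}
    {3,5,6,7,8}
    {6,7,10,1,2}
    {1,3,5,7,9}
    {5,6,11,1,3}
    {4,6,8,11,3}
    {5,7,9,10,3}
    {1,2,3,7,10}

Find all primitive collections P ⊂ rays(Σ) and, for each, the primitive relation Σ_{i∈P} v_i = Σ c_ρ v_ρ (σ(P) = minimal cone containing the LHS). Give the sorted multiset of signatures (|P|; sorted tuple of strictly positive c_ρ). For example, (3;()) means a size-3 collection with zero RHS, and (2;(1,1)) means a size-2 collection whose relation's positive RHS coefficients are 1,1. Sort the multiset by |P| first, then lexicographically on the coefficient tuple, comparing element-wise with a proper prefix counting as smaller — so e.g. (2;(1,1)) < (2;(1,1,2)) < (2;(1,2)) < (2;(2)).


Primitive collections (18):

  P={1,4}:  v_{1} + v_{4} = 0  ⟹  sig = (2;())
  P={2,8}:  v_{2} + v_{8} = 0  ⟹  sig = (2;())
  P={1,8}:  v_{1} + v_{8} = v_{5}  ⟹  sig = (2;(1))
  P={2,5}:  v_{2} + v_{5} = v_{1}  ⟹  sig = (2;(1))
  P={4,5}:  v_{4} + v_{5} = v_{8}  ⟹  sig = (2;(1))
  P={10,11}:  v_{10} + v_{11} = v_{2}  ⟹  sig = (2;(1))
  P={4,10}:  v_{4} + v_{10} = v_{3} + v_{6} + v_{7}  ⟹  sig = (2;(1,1,1))
  P={2,4}:  v_{2} + v_{4} = v_{3} + v_{6} + v_{7} + v_{11}  ⟹  sig = (2;(1,1,1,1))
  P={4,9}:  v_{4} + v_{9} = v_{3} + v_{5} + v_{7} + v_{10}  ⟹  sig = (2;(1,1,1,1))
  P={8,10}:  v_{8} + v_{10} = v_{3} + v_{5} + v_{6} + v_{7}  ⟹  sig = (2;(1,1,1,1))
  P={2,9}:  v_{2} + v_{9} = 2·v_{1} + v_{3} + v_{7} + v_{10}  ⟹  sig = (2;(1,1,1,2))
  P={8,9}:  v_{8} + v_{9} = v_{3} + 2·v_{5} + v_{7} + v_{10}  ⟹  sig = (2;(1,1,1,2))
  P={9,11}:  v_{9} + v_{11} = 2·v_{1} + v_{3} + v_{7}  ⟹  sig = (2;(1,1,2))
  P={6,9}:  v_{6} + v_{9} = v_{5} + 2·v_{10}  ⟹  sig = (2;(1,2))
  P={1,3,6,7}:  v_{1} + v_{3} + v_{6} + v_{7} = v_{10}  ⟹  sig = (4;(1))
  P={3,5,6,7,11}:  v_{3} + v_{5} + v_{6} + v_{7} + v_{11} = 0  ⟹  sig = (5;())
  P={1,3,5,7,10}:  v_{1} + v_{3} + v_{5} + v_{7} + v_{10} = v_{9}  ⟹  sig = (5;(1))
  P={3,6,7,8,11}:  v_{3} + v_{6} + v_{7} + v_{8} + v_{11} = v_{4}  ⟹  sig = (5;(1))

so the primitive-relation signature multiset is
    |P|=2: 14 collections, coeffs (), (), (1), (1), (1), (1), (1,1,1), (1,1,1,1), (1,1,1,1), (1,1,1,1), (1,1,1,2), (1,1,1,2), (1,1,2), (1,2)
    |P|=4: 1 collection, coeffs (1)
    |P|=5: 3 collections, coeffs (), (1), (1)


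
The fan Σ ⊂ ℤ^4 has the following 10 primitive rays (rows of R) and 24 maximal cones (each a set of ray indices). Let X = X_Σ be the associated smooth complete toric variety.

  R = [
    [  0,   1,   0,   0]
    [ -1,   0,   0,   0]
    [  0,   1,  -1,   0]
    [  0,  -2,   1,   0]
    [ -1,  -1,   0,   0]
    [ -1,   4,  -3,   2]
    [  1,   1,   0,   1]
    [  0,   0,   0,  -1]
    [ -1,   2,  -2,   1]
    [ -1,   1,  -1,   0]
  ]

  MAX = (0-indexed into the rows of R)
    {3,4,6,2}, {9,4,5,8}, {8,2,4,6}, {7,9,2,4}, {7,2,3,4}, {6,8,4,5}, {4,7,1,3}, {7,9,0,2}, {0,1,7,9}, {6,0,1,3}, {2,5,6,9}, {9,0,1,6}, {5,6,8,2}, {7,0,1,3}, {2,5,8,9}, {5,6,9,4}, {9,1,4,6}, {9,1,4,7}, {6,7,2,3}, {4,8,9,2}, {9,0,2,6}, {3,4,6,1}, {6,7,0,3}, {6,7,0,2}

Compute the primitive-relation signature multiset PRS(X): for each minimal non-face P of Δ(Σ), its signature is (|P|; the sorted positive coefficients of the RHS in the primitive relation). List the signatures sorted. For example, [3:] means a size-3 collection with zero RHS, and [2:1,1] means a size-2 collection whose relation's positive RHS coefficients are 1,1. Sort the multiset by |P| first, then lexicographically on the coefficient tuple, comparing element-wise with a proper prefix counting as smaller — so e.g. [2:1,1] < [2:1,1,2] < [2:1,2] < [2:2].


Σ has 18 primitive collections:

  P={0,4}:  v_{0} + v_{4} = v_{1} ; sig = [2:1]
  P={1,2}:  v_{1} + v_{2} = v_{9} ; sig = [2:1]
  P={3,9}:  v_{3} + v_{9} = v_{4} ; sig = [2:1]
  P={7,8}:  v_{7} + v_{8} = v_{2} + v_{9} ; sig = [2:1,1]
  P={3,5}:  v_{3} + v_{5} = v_{4} + v_{6} + v_{8} ; sig = [2:1,1,1]
  P={1,8}:  v_{1} + v_{8} = v_{4} + v_{6} + 2·v_{9} ; sig = [2:1,1,2]
  P={3,8}:  v_{3} + v_{8} = v_{2} + 2·v_{4} + v_{6} ; sig = [2:1,1,2]
  P={5,7}:  v_{5} + v_{7} = v_{2} + v_{6} + 2·v_{9} ; sig = [2:1,1,2]
  P={0,8}:  v_{0} + v_{8} = v_{6} + 2·v_{9} ; sig = [2:1,2]
  P={1,5}:  v_{1} + v_{5} = v_{4} + 2·v_{6} + 3·v_{9} ; sig = [2:1,2,3]
  P={0,5}:  v_{0} + v_{5} = 2·v_{6} + 3·v_{9} ; sig = [2:2,3]
  P={0,2,3}:  v_{0} + v_{2} + v_{3} = 0 ; sig = [3:]
  P={4,6,7}:  v_{4} + v_{6} + v_{7} = 0 ; sig = [3:]
  P={1,6,7}:  v_{1} + v_{6} + v_{7} = v_{0} ; sig = [3:1]
  P={6,8,9}:  v_{6} + v_{8} + v_{9} = v_{5} ; sig = [3:1]
  P={6,7,9}:  v_{6} + v_{7} + v_{9} = v_{0} + v_{2} ; sig = [3:1,1]
  P={2,4,5}:  v_{2} + v_{4} + v_{5} = 2·v_{8} ; sig = [3:2]
  P={2,4,6,9}:  v_{2} + v_{4} + v_{6} + v_{9} = v_{8} ; sig = [4:1]

Signatures (|P|; sorted positive RHS coefficients), sorted:
    |P|=2: 11 collections, coeffs (1), (1), (1), (1,1), (1,1,1), (1,1,2), (1,1,2), (1,1,2), (1,2), (1,2,3), (2,3)
    |P|=3: 6 collections, coeffs (), (), (1), (1), (1,1), (2)
    |P|=4: 1 collection, coeffs (1)


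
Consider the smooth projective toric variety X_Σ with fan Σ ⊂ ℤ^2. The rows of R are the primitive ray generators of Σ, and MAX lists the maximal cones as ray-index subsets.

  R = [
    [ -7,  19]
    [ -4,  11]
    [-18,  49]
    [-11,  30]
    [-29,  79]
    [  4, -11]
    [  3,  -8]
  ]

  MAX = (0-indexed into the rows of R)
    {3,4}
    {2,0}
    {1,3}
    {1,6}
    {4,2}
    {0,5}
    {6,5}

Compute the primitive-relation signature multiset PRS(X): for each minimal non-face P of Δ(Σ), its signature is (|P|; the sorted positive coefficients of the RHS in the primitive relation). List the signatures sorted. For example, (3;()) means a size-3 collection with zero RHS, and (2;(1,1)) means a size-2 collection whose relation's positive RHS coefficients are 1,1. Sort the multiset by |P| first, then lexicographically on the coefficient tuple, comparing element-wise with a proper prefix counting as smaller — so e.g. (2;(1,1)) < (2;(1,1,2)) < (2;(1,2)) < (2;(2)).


Σ has 14 primitive collections:

  P={1,5}:  v_{1} + v_{5} = 0  ⇒ sig = (2;())
  P={0,1}:  v_{0} + v_{1} = v_{3}  ⇒ sig = (2;(1))
  P={0,3}:  v_{0} + v_{3} = v_{2}  ⇒ sig = (2;(1))
  P={0,6}:  v_{0} + v_{6} = v_{1}  ⇒ sig = (2;(1))
  P={2,3}:  v_{2} + v_{3} = v_{4}  ⇒ sig = (2;(1))
  P={3,5}:  v_{3} + v_{5} = v_{0}  ⇒ sig = (2;(1))
  P={2,6}:  v_{2} + v_{6} = v_{1} + v_{3}  ⇒ sig = (2;(1,1))
  P={4,5}:  v_{4} + v_{5} = v_{0} + v_{2}  ⇒ sig = (2;(1,1))
  P={4,6}:  v_{4} + v_{6} = v_{1} + 2·v_{3}  ⇒ sig = (2;(1,2))
  P={0,4}:  v_{0} + v_{4} = 2·v_{2}  ⇒ sig = (2;(2))
  P={1,2}:  v_{1} + v_{2} = 2·v_{3}  ⇒ sig = (2;(2))
  P={2,5}:  v_{2} + v_{5} = 2·v_{0}  ⇒ sig = (2;(2))
  P={3,6}:  v_{3} + v_{6} = 2·v_{1}  ⇒ sig = (2;(2))
  P={1,4}:  v_{1} + v_{4} = 3·v_{3}  ⇒ sig = (2;(3))

so the primitive-relation signature multiset is
    |P|=2: 14 collections, coeffs (), (1), (1), (1), (1), (1), (1,1), (1,1), (1,2), (2), (2), (2), (2), (3)


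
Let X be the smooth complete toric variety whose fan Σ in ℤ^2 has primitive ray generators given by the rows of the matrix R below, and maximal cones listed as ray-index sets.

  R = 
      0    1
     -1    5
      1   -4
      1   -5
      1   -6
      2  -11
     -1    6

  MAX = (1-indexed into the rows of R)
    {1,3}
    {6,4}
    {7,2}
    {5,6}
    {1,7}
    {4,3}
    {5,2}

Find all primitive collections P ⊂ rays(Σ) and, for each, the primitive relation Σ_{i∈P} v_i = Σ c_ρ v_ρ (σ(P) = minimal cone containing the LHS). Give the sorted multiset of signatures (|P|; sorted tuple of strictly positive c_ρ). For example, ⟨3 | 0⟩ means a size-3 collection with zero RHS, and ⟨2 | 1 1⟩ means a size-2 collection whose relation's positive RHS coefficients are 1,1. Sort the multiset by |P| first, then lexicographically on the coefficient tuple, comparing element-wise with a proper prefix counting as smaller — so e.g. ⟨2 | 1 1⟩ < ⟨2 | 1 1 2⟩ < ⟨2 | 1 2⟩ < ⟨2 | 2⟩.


The 14 primitive collections of Σ (r=7, n=2):

  P = {2,4}:  v_{2} + v_{4} = 0  so sig = ⟨2 | 0⟩
  P = {5,7}:  v_{5} + v_{7} = 0  so sig = ⟨2 | 0⟩
  P = {1,2}:  v_{1} + v_{2} = v_{7}  so sig = ⟨2 | 1⟩
  P = {1,4}:  v_{1} + v_{4} = v_{3}  so sig = ⟨2 | 1⟩
  P = {1,5}:  v_{1} + v_{5} = v_{4}  so sig = ⟨2 | 1⟩
  P = {2,3}:  v_{2} + v_{3} = v_{1}  so sig = ⟨2 | 1⟩
  P = {2,6}:  v_{2} + v_{6} = v_{5}  so sig = ⟨2 | 1⟩
  P = {4,5}:  v_{4} + v_{5} = v_{6}  so sig = ⟨2 | 1⟩
  P = {4,7}:  v_{4} + v_{7} = v_{1}  so sig = ⟨2 | 1⟩
  P = {6,7}:  v_{6} + v_{7} = v_{4}  so sig = ⟨2 | 1⟩
  P = {1,6}:  v_{1} + v_{6} = 2·v_{4}  so sig = ⟨2 | 2⟩
  P = {3,5}:  v_{3} + v_{5} = 2·v_{4}  so sig = ⟨2 | 2⟩
  P = {3,7}:  v_{3} + v_{7} = 2·v_{1}  so sig = ⟨2 | 2⟩
  P = {3,6}:  v_{3} + v_{6} = 3·v_{4}  so sig = ⟨2 | 3⟩

Hence PRS(X_Σ) =
    |P|=2: 14 collections, coeffs (), (), (1), (1), (1), (1), (1), (1), (1), (1), (2), (2), (2), (3)


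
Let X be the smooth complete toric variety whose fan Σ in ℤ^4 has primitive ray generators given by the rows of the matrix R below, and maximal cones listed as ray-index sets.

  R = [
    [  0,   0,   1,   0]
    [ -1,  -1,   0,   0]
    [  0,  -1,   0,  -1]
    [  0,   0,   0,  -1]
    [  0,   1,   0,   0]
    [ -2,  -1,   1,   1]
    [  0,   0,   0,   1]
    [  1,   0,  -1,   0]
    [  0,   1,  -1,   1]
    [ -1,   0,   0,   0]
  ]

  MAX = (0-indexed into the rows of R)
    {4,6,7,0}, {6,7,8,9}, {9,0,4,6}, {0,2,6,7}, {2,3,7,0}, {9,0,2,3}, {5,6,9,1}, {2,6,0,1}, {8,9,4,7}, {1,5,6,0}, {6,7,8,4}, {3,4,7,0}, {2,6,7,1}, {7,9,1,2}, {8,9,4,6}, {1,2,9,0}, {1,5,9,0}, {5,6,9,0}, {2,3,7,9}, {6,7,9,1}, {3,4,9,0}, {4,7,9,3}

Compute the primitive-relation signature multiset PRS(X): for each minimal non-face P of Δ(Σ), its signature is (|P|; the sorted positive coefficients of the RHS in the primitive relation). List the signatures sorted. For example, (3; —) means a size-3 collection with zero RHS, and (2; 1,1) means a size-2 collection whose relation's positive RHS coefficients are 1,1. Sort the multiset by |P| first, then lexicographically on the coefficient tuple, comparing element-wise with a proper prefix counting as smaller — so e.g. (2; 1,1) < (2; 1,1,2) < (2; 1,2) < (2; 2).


Primitive collections (18):

  • {3,6}:  v_{3} + v_{6} = 0 — sig = (2; —)
  • {1,4}:  v_{1} + v_{4} = v_{9} — sig = (2; 1)
  • {2,4}:  v_{2} + v_{4} = v_{3} — sig = (2; 1)
  • {0,8}:  v_{0} + v_{8} = v_{4} + v_{6} — sig = (2; 1,1)
  • {1,3}:  v_{1} + v_{3} = v_{2} + v_{9} — sig = (2; 1,1)
  • {2,8}:  v_{2} + v_{8} = v_{7} + v_{9} — sig = (2; 1,1)
  • {5,7}:  v_{5} + v_{7} = v_{1} + v_{6} — sig = (2; 1,1)
  • {3,5}:  v_{3} + v_{5} = v_{0} + v_{1} + v_{9} — sig = (2; 1,1,1)
  • {3,8}:  v_{3} + v_{8} = v_{4} + v_{7} + v_{9} — sig = (2; 1,1,1)
  • {1,8}:  v_{1} + v_{8} = v_{6} + v_{7} + 2·v_{9} — sig = (2; 1,1,2)
  • {4,5}:  v_{4} + v_{5} = v_{0} + v_{6} + 2·v_{9} — sig = (2; 1,1,2)
  • {2,5}:  v_{2} + v_{5} = v_{0} + 2·v_{1} — sig = (2; 1,2)
  • {5,8}:  v_{5} + v_{8} = 2·v_{6} + 2·v_{9} — sig = (2; 2,2)
  • {0,7,9}:  v_{0} + v_{7} + v_{9} = 0 — sig = (3; —)
  • {2,6,9}:  v_{2} + v_{6} + v_{9} = v_{1} — sig = (3; 1)
  • {0,1,7}:  v_{0} + v_{1} + v_{7} = v_{2} + v_{6} — sig = (3; 1,1)
  • {0,1,6,9}:  v_{0} + v_{1} + v_{6} + v_{9} = v_{5} — sig = (4; 1)
  • {4,6,7,9}:  v_{4} + v_{6} + v_{7} + v_{9} = v_{8} — sig = (4; 1)

Sorted signature multiset PRS(X):
{ (2; —),  (2; 1) ×2,  (2; 1,1) ×4,  (2; 1,1,1) ×2,  (2; 1,1,2) ×2,  (2; 1,2),  (2; 2,2),  (3; —),  (3; 1),  (3; 1,1),  (4; 1) ×2 }


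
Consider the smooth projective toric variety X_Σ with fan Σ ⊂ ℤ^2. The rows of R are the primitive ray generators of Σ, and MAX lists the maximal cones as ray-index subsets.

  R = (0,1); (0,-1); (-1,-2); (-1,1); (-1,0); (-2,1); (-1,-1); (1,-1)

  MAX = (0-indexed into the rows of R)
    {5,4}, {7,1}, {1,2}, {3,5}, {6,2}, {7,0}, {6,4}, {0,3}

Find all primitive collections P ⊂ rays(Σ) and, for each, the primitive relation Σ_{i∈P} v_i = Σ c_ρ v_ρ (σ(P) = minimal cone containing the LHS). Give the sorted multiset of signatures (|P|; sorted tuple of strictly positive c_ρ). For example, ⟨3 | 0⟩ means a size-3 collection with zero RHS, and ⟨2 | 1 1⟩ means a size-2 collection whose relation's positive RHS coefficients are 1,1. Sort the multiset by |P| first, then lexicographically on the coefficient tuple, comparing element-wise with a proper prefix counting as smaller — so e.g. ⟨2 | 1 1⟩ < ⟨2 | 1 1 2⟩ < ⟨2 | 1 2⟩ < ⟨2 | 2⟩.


|primitive collections| = 20. Relations:

  P={0,1}:  v_{0} + v_{1} = 0  ⟹  sig = ⟨2 | 0⟩
  P={3,7}:  v_{3} + v_{7} = 0  ⟹  sig = ⟨2 | 0⟩
  P={0,2}:  v_{0} + v_{2} = v_{6}  ⟹  sig = ⟨2 | 1⟩
  P={0,4}:  v_{0} + v_{4} = v_{3}  ⟹  sig = ⟨2 | 1⟩
  P={0,6}:  v_{0} + v_{6} = v_{4}  ⟹  sig = ⟨2 | 1⟩
  P={1,3}:  v_{1} + v_{3} = v_{4}  ⟹  sig = ⟨2 | 1⟩
  P={1,4}:  v_{1} + v_{4} = v_{6}  ⟹  sig = ⟨2 | 1⟩
  P={1,6}:  v_{1} + v_{6} = v_{2}  ⟹  sig = ⟨2 | 1⟩
  P={3,4}:  v_{3} + v_{4} = v_{5}  ⟹  sig = ⟨2 | 1⟩
  P={4,7}:  v_{4} + v_{7} = v_{1}  ⟹  sig = ⟨2 | 1⟩
  P={5,7}:  v_{5} + v_{7} = v_{4}  ⟹  sig = ⟨2 | 1⟩
  P={2,3}:  v_{2} + v_{3} = v_{4} + v_{6}  ⟹  sig = ⟨2 | 1 1⟩
  P={2,5}:  v_{2} + v_{5} = 2·v_{4} + v_{6}  ⟹  sig = ⟨2 | 1 2⟩
  P={0,5}:  v_{0} + v_{5} = 2·v_{3}  ⟹  sig = ⟨2 | 2⟩
  P={1,5}:  v_{1} + v_{5} = 2·v_{4}  ⟹  sig = ⟨2 | 2⟩
  P={2,4}:  v_{2} + v_{4} = 2·v_{6}  ⟹  sig = ⟨2 | 2⟩
  P={3,6}:  v_{3} + v_{6} = 2·v_{4}  ⟹  sig = ⟨2 | 2⟩
  P={6,7}:  v_{6} + v_{7} = 2·v_{1}  ⟹  sig = ⟨2 | 2⟩
  P={2,7}:  v_{2} + v_{7} = 3·v_{1}  ⟹  sig = ⟨2 | 3⟩
  P={5,6}:  v_{5} + v_{6} = 3·v_{4}  ⟹  sig = ⟨2 | 3⟩

so the primitive-relation signature multiset is
    |P|=2: 20 collections, coeffs (), (), (1), (1), (1), (1), (1), (1), (1), (1), (1), (1,1), (1,2), (2), (2), (2), (2), (2), (3), (3)


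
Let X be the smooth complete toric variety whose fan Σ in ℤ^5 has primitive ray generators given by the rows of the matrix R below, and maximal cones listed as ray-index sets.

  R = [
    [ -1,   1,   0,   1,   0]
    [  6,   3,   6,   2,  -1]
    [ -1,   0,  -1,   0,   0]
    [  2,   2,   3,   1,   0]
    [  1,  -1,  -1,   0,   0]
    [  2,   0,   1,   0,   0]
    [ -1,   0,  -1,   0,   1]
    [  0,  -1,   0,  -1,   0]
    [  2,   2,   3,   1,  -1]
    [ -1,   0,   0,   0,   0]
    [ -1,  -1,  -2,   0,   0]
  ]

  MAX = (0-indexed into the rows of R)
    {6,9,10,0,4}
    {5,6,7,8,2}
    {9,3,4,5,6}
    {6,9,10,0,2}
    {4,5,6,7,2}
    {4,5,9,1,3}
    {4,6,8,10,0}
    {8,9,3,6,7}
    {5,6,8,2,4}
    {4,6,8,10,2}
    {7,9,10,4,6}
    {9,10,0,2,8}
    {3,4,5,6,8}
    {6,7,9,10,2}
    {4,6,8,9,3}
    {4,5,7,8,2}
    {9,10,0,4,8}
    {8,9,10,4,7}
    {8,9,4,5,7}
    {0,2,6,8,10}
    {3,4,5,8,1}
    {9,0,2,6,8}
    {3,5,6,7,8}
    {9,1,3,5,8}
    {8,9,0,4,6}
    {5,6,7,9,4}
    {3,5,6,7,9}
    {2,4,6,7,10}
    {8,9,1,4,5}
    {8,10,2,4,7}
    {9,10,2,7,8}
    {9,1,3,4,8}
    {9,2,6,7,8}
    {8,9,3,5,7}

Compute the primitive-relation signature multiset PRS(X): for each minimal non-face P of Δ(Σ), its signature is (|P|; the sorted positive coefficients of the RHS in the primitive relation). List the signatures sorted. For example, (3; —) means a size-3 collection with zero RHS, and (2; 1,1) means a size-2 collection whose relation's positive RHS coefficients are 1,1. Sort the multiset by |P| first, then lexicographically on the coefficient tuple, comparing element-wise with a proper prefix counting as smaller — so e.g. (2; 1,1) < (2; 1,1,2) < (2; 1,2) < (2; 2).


Minimal non-faces — 20 found among 11 rays, 34 max cones:

  • {0,7}:  v_{0} + v_{7} = v_{9}  ⟹  sig = (2; 1)
  • {5,10}:  v_{5} + v_{10} = v_{4}  ⟹  sig = (2; 1)
  • {2,3}:  v_{2} + v_{3} = v_{6} + v_{8}  ⟹  sig = (2; 1,1)
  • {1,2}:  v_{1} + v_{2} = v_{3} + v_{4} + v_{8}  ⟹  sig = (2; 1,1,1)
  • {0,5}:  v_{0} + v_{5} = v_{4} + v_{6} + v_{8} + v_{9}  ⟹  sig = (2; 1,1,1,1)
  • {3,10}:  v_{3} + v_{10} = v_{4} + v_{6} + v_{8} + v_{9}  ⟹  sig = (2; 1,1,1,1)
  • {1,10}:  v_{1} + v_{10} = v_{3} + 2·v_{4} + v_{8} + v_{9}  ⟹  sig = (2; 1,1,1,2)
  • {0,1}:  v_{0} + v_{1} = v_{3} + 2·v_{4} + v_{6} + 2·v_{8} + 2·v_{9}  ⟹  sig = (2; 1,1,2,2,2)
  • {1,6}:  v_{1} + v_{6} = 2·v_{3} + v_{4}  ⟹  sig = (2; 1,2)
  • {0,3}:  v_{0} + v_{3} = v_{4} + 2·v_{6} + 2·v_{8} + 2·v_{9}  ⟹  sig = (2; 1,2,2,2)
  • {1,7}:  v_{1} + v_{7} = 3·v_{5} + v_{8} + 2·v_{9}  ⟹  sig = (2; 1,2,3)
  • {2,5,9}:  v_{2} + v_{5} + v_{9} = 0  ⟹  sig = (3; —)
  • {2,4,9}:  v_{2} + v_{4} + v_{9} = v_{10}  ⟹  sig = (3; 1)
  • {0,2,4}:  v_{0} + v_{2} + v_{4} = v_{6} + v_{8} + 2·v_{10}  ⟹  sig = (3; 1,1,2)
  • {3,4,7}:  v_{3} + v_{4} + v_{7} = 2·v_{5} + v_{9}  ⟹  sig = (3; 1,2)
  • {6,7,8,10}:  v_{6} + v_{7} + v_{8} + v_{10} = 0  ⟹  sig = (4; —)
  • {4,6,7,8}:  v_{4} + v_{6} + v_{7} + v_{8} = v_{5}  ⟹  sig = (4; 1)
  • {5,6,8,9}:  v_{5} + v_{6} + v_{8} + v_{9} = v_{3}  ⟹  sig = (4; 1)
  • {6,8,9,10}:  v_{6} + v_{8} + v_{9} + v_{10} = v_{0}  ⟹  sig = (4; 1)
  • {3,4,5,8,9}:  v_{3} + v_{4} + v_{5} + v_{8} + v_{9} = v_{1}  ⟹  sig = (5; 1)

so the primitive-relation signature multiset is
[(2; 1), (2; 1), (2; 1,1), (2; 1,1,1), (2; 1,1,1,1), (2; 1,1,1,1), (2; 1,1,1,2), (2; 1,1,2,2,2), (2; 1,2), (2; 1,2,2,2), (2; 1,2,3), (3; —), (3; 1), (3; 1,1,2), (3; 1,2), (4; —), (4; 1), (4; 1), (4; 1), (5; 1)]


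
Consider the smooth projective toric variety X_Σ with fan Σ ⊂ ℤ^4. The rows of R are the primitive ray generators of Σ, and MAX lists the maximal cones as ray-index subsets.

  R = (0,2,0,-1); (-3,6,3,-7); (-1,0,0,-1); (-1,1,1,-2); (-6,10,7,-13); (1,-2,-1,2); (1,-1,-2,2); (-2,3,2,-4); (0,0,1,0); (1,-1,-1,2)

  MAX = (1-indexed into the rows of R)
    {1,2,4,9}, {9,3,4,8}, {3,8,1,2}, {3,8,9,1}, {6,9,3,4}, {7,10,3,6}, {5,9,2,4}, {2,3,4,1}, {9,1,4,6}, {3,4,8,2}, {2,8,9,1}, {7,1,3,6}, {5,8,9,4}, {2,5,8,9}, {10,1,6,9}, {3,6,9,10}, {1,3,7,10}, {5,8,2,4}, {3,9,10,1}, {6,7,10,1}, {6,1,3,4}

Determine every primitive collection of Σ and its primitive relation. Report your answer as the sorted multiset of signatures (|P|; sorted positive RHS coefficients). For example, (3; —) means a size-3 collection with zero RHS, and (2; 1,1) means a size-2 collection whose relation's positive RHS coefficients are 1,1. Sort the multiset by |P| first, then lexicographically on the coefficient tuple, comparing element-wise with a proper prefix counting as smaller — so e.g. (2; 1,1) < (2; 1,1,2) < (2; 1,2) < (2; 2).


Σ has 20 primitive collections:

  • {4,10}:  v_{4} + v_{10} = 0  so sig = (2; —)
  • {6,8}:  v_{6} + v_{8} = v_{4}  so sig = (2; 1)
  • {7,9}:  v_{7} + v_{9} = v_{10}  so sig = (2; 1)
  • {2,10}:  v_{2} + v_{10} = v_{1} + v_{8}  so sig = (2; 1,1)
  • {5,7}:  v_{5} + v_{7} = v_{2} + v_{8}  so sig = (2; 1,1)
  • {7,8}:  v_{7} + v_{8} = v_{1} + v_{3}  so sig = (2; 1,1)
  • {4,7}:  v_{4} + v_{7} = v_{1} + v_{3} + v_{6}  so sig = (2; 1,1,1)
  • {5,10}:  v_{5} + v_{10} = v_{2} + v_{8} + v_{9}  so sig = (2; 1,1,1)
  • {8,10}:  v_{8} + v_{10} = v_{1} + v_{3} + v_{9}  so sig = (2; 1,1,1)
  • {2,7}:  v_{2} + v_{7} = 2·v_{1} + v_{3} + v_{4}  so sig = (2; 1,1,2)
  • {5,6}:  v_{5} + v_{6} = v_{2} + 2·v_{4} + v_{9}  so sig = (2; 1,1,2)
  • {1,5}:  v_{1} + v_{5} = 2·v_{2} + v_{9}  so sig = (2; 1,2)
  • {2,6}:  v_{2} + v_{6} = v_{1} + 2·v_{4}  so sig = (2; 1,2)
  • {3,5}:  v_{3} + v_{5} = v_{4} + 3·v_{8}  so sig = (2; 1,3)
  • {1,4,8}:  v_{1} + v_{4} + v_{8} = v_{2}  so sig = (3; 1)
  • {2,3,9}:  v_{2} + v_{3} + v_{9} = 2·v_{8}  so sig = (3; 2)
  • {1,3,6,9}:  v_{1} + v_{3} + v_{6} + v_{9} = 0  so sig = (4; —)
  • {1,3,4,9}:  v_{1} + v_{3} + v_{4} + v_{9} = v_{8}  so sig = (4; 1)
  • {1,3,6,10}:  v_{1} + v_{3} + v_{6} + v_{10} = v_{7}  so sig = (4; 1)
  • {2,4,8,9}:  v_{2} + v_{4} + v_{8} + v_{9} = v_{5}  so sig = (4; 1)

so the primitive-relation signature multiset is
    |P|=2: 14 collections, coeffs (), (1), (1), (1,1), (1,1), (1,1), (1,1,1), (1,1,1), (1,1,1), (1,1,2), (1,1,2), (1,2), (1,2), (1,3)
    |P|=3: 2 collections, coeffs (1), (2)
    |P|=4: 4 collections, coeffs (), (1), (1), (1)
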